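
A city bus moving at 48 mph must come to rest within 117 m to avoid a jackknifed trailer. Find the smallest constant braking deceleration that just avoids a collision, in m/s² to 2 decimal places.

48 mph × 0.44704 = 21.4579 m/s.
v² = 2a·d ⇒ a = v²/(2d) = 21.4579² / (2 × 117.000) = 460.441 / 234.000 = 1.9677 m/s².

Required deceleration ≈ 1.97 m/s²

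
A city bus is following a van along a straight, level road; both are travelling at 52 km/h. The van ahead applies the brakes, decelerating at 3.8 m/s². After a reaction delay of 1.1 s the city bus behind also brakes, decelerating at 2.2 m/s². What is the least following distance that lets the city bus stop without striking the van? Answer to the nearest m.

52 km/h ÷ 3.6 = 14.4444 m/s.
Leader travels v²/(2a_L) = 208.641 / 7.600 = 27.453 m before stopping.
Follower covers v·t_r = 14.4444 × 1.1 = 15.889 m while reacting, then v²/(2a_F) = 208.641 / 4.400 = 47.418 m while braking, for a total of 15.889 + 47.418 = 63.307 m.
Since a_F ≤ a_L and the follower starts braking later, the follower is never slower than the leader, so the closest approach is when both have stopped.
Minimum gap = 63.307 − 27.453 = 35.854 m.

Minimum gap ≈ 36 m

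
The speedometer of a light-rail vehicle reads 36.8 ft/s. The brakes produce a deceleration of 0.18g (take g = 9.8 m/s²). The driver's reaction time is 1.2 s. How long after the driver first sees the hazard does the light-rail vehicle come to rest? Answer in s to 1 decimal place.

36.8 ft/s × 0.3048 = 11.2166 m/s.
a = 0.18 × 9.8 = 1.764 m/s².
Braking time = v/a = 11.2166 / 1.764 = 6.359 s.
Total = 1.2 + 6.359 = 7.559 s.

Total time ≈ 7.6 s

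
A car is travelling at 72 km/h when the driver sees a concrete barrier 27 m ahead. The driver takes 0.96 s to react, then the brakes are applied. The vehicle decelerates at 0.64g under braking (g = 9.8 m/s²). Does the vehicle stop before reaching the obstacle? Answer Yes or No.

72 km/h ÷ 3.6 = 20.0000 m/s.
a = 0.64 × 9.8 = 6.272 m/s².
Reaction distance = 20.0000 × 0.96 = 19.200 m.
Braking distance = v²/(2a) = 400.000 / 12.544 = 31.888 m.
Total stopping distance = 19.200 + 31.888 = 51.088 m, vs 27 m available — it cannot stop in time and overshoots by 51.088 − 27 = 24.088 m.

No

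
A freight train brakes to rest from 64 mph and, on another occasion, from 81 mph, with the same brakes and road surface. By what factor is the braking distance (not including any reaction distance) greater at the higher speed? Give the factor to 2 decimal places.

Braking distance d = v²/(2a), so with a fixed, d ∝ v².
Factor = (81/64)² = 1.2656² = 1.6017.

Factor ≈ 1.60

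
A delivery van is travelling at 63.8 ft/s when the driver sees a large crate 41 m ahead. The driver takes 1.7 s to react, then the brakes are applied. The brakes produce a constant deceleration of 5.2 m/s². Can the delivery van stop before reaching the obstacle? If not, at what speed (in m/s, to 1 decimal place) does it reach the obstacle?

No — it strikes the obstacle at 17.2 m/s

63.8 ft/s × 0.3048 = 19.4462 m/s.
Reaction distance = 19.4462 × 1.7 = 33.059 m.
Braking distance needed to stop: v²/(2a) = 378.155 / 10.400 = 36.361 m, so total needed = 33.059 + 36.361 = 69.420 m > 41 m — it cannot stop.
Distance remaining when braking begins: 41 − 33.059 = 7.941 m.
v² = v₀² − 2a·d = 378.155 − 2 × 5.200 × 7.941 = 295.569 m²/s².
v = √295.569 = 17.192 m/s.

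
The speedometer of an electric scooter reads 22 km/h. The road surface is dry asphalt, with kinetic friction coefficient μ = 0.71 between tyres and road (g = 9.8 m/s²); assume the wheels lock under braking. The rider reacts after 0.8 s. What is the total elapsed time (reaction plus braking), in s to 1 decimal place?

22 km/h ÷ 3.6 = 6.1111 m/s.
a = μg = 0.71 × 9.8 = 6.958 m/s².
Braking time = v/a = 6.1111 / 6.958 = 0.878 s.
Total = 0.8 + 0.878 = 1.678 s.

Total time ≈ 1.7 s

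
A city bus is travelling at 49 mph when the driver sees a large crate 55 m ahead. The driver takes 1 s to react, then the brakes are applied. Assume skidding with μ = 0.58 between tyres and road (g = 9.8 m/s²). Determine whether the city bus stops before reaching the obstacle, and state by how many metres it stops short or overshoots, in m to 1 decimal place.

No — it overshoots by 9.1 m

49 mph × 0.44704 = 21.9050 m/s.
a = μg = 0.58 × 9.8 = 5.684 m/s².
Reaction distance = 21.9050 × 1 = 21.905 m.
Braking distance = v²/(2a) = 479.829 / 11.368 = 42.209 m.
Total stopping distance = 21.905 + 42.209 = 64.114 m, vs 55 m available — it cannot stop in time and overshoots by 64.114 − 55 = 9.114 m.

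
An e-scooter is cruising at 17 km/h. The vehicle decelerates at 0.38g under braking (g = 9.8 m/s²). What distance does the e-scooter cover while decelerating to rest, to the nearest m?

17 km/h ÷ 3.6 = 4.7222 m/s.
a = 0.38 × 9.8 = 3.724 m/s².
Braking distance = v²/(2a) = 4.7222² / (2 × 3.724) = 22.299 / 7.448 = 2.994 m.

Braking distance ≈ 3 m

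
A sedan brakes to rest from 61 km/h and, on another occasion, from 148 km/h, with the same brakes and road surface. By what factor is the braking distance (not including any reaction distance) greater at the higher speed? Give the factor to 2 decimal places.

Braking distance d = v²/(2a), so with a fixed, d ∝ v².
Factor = (148/61)² = 2.4262² = 5.8864.

Factor ≈ 5.89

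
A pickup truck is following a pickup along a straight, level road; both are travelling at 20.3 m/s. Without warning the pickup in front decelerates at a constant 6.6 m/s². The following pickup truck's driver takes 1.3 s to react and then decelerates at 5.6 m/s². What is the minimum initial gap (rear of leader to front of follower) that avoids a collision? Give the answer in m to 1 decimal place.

Minimum gap ≈ 32.0 m

Leader travels v²/(2a_L) = 412.090 / 13.200 = 31.219 m before stopping.
Follower covers v·t_r = 20.3000 × 1.3 = 26.390 m while reacting, then v²/(2a_F) = 412.090 / 11.200 = 36.794 m while braking, for a total of 26.390 + 36.794 = 63.184 m.
Since a_F ≤ a_L and the follower starts braking later, the follower is never slower than the leader, so the closest approach is when both have stopped.
Minimum gap = 63.184 − 31.219 = 31.965 m.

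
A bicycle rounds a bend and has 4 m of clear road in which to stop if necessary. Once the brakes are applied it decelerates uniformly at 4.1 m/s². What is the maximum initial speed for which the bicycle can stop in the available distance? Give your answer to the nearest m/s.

v²/(2a) = d ⇒ v = √(2 × 4.100 × 4) = √32.80 = 5.7271 m/s.

Maximum speed ≈ 6 m/s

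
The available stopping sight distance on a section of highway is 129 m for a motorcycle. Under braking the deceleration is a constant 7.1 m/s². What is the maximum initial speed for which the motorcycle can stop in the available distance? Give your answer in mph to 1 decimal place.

Maximum speed ≈ 95.7 mph

v²/(2a) = d ⇒ v = √(2 × 7.100 × 129) = √1831.80 = 42.7995 m/s.
42.7995 m/s ÷ 0.44704 = 95.740 mph.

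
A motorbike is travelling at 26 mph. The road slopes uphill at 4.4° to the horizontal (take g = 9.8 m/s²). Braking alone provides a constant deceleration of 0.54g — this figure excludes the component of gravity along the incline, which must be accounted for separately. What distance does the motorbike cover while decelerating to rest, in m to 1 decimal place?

Braking distance ≈ 11.2 m

26 mph × 0.44704 = 11.6230 m/s.
a = 0.54 × 9.8 = 5.292 m/s².
Gravity along the uphill slope adds to the braking deceleration: a_eff = 5.292 + 9.8·sin 4.4° = 5.292 + 0.752 = 6.044 m/s².
Braking distance = v²/(2a) = 11.6230² / (2 × 6.044) = 135.094 / 12.088 = 11.176 m.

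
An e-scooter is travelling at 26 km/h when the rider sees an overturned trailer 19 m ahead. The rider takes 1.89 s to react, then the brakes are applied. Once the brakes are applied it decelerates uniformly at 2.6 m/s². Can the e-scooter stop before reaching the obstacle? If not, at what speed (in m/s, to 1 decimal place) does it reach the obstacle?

26 km/h ÷ 3.6 = 7.2222 m/s.
Reaction distance = 7.2222 × 1.89 = 13.650 m.
Braking distance needed to stop: v²/(2a) = 52.160 / 5.200 = 10.031 m, so total needed = 13.650 + 10.031 = 23.681 m > 19 m — it cannot stop.
Distance remaining when braking begins: 19 − 13.650 = 5.350 m.
v² = v₀² − 2a·d = 52.160 − 2 × 2.600 × 5.350 = 24.340 m²/s².
v = √24.340 = 4.934 m/s.

No — it strikes the obstacle at 4.9 m/s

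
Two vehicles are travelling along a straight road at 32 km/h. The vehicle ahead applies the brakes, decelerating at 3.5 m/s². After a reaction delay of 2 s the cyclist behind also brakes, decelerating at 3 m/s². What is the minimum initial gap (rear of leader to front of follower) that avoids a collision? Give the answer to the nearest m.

32 km/h ÷ 3.6 = 8.8889 m/s.
Leader travels v²/(2a_L) = 79.013 / 7.000 = 11.288 m before stopping.
Follower covers v·t_r = 8.8889 × 2 = 17.778 m while reacting, then v²/(2a_F) = 79.013 / 6.000 = 13.169 m while braking, for a total of 17.778 + 13.169 = 30.947 m.
Since a_F ≤ a_L and the follower starts braking later, the follower is never slower than the leader, so the closest approach is when both have stopped.
Minimum gap = 30.947 − 11.288 = 19.659 m.

Minimum gap ≈ 20 m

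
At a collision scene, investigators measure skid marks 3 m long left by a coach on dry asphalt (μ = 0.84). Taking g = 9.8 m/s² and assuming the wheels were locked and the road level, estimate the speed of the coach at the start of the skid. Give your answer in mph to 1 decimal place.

Initial speed ≈ 15.7 mph

Deceleration a = μg = 0.84 × 9.8 = 8.232 m/s².
v = √(2a·d) = √(2 × 8.232 × 3) = √49.392 = 7.0279 m/s.
= 7.0279 ÷ 0.44704 = 15.721 mph.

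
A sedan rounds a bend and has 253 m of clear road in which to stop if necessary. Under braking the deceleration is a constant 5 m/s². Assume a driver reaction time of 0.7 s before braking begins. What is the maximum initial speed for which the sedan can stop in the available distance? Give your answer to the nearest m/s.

Stopping distance: v·t_r + v²/(2a) = 253 with t_r = 0.7 s and a = 5.000 m/s².
So v² + 7.000 v − 2530.00 = 0.
Positive root: v = −a·t_r + √((a·t_r)² + 2a·d) = −3.500 + √(12.250 + 2530.00) = 46.9207 m/s.

Maximum speed ≈ 47 m/s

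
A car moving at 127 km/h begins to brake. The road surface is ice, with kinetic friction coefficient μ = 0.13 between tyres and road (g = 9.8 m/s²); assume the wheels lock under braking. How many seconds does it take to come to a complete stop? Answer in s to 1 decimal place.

127 km/h ÷ 3.6 = 35.2778 m/s.
a = μg = 0.13 × 9.8 = 1.274 m/s².
Braking time = v/a = 35.2778 / 1.274 = 27.691 s.

Braking time ≈ 27.7 s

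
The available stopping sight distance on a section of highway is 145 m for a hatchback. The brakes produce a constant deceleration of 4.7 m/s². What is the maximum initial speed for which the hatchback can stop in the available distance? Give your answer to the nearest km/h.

Maximum speed ≈ 133 km/h

v²/(2a) = d ⇒ v = √(2 × 4.700 × 145) = √1363.00 = 36.9188 m/s.
36.9188 m/s × 3.6 = 132.908 km/h.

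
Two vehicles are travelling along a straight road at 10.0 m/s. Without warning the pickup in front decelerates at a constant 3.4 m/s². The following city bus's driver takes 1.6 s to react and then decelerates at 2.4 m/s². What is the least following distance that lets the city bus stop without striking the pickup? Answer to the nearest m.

Minimum gap ≈ 22 m

Leader travels v²/(2a_L) = 100.000 / 6.800 = 14.706 m before stopping.
Follower covers v·t_r = 10.0000 × 1.6 = 16.000 m while reacting, then v²/(2a_F) = 100.000 / 4.800 = 20.833 m while braking, for a total of 16.000 + 20.833 = 36.833 m.
Since a_F ≤ a_L and the follower starts braking later, the follower is never slower than the leader, so the closest approach is when both have stopped.
Minimum gap = 36.833 − 14.706 = 22.127 m.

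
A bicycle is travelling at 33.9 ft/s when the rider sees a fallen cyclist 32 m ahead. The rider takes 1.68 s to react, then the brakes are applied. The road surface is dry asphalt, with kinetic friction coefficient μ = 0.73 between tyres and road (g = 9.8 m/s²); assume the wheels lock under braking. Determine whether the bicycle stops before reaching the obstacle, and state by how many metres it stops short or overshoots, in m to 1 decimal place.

Yes — it stops 7.2 m short of the obstacle

33.9 ft/s × 0.3048 = 10.3327 m/s.
a = μg = 0.73 × 9.8 = 7.154 m/s².
Reaction distance = 10.3327 × 1.68 = 17.359 m.
Braking distance = v²/(2a) = 106.765 / 14.308 = 7.462 m.
Total stopping distance = 17.359 + 7.462 = 24.821 m, vs 32 m available — it stops with 32 − 24.821 = 7.179 m to spare.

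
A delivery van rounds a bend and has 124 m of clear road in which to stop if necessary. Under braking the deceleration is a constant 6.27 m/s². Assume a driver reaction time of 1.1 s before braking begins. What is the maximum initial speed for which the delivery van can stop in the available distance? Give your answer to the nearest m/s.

Stopping distance: v·t_r + v²/(2a) = 124 with t_r = 1.1 s and a = 6.270 m/s².
So v² + 13.794 v − 1554.96 = 0.
Positive root: v = −a·t_r + √((a·t_r)² + 2a·d) = −6.897 + √(47.569 + 1554.96) = 33.1346 m/s.

Maximum speed ≈ 33 m/s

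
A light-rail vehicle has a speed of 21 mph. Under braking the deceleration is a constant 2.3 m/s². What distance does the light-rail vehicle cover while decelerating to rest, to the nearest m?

Braking distance ≈ 19 m

21 mph × 0.44704 = 9.3878 m/s.
Braking distance = v²/(2a) = 9.3878² / (2 × 2.300) = 88.131 / 4.600 = 19.159 m.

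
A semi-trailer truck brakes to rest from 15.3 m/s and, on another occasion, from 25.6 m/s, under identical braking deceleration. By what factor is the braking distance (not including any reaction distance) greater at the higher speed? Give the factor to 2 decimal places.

Factor ≈ 2.80

Braking distance d = v²/(2a), so with a fixed, d ∝ v².
Factor = (25.6/15.3)² = 1.6732² = 2.7996.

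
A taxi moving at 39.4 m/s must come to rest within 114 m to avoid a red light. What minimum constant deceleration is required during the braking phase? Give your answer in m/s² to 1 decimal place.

v² = 2a·d ⇒ a = v²/(2d) = 39.4000² / (2 × 114.000) = 1552.360 / 228.000 = 6.8086 m/s².

Required deceleration ≈ 6.8 m/s²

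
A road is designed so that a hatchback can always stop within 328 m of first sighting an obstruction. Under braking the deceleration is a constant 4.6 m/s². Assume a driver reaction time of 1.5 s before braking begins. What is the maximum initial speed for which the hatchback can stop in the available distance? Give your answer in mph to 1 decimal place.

Stopping distance: v·t_r + v²/(2a) = 328 with t_r = 1.5 s and a = 4.600 m/s².
So v² + 13.800 v − 3017.60 = 0.
Positive root: v = −a·t_r + √((a·t_r)² + 2a·d) = −6.900 + √(47.610 + 3017.60) = 48.4643 m/s.
48.4643 m/s ÷ 0.44704 = 108.412 mph.

Maximum speed ≈ 108.4 mph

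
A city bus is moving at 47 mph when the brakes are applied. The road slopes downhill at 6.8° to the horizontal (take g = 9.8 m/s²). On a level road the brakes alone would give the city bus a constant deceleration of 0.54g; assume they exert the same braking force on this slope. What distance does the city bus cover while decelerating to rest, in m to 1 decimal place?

Braking distance ≈ 53.4 m

47 mph × 0.44704 = 21.0109 m/s.
a = 0.54 × 9.8 = 5.292 m/s².
Gravity along the downhill slope reduces the braking deceleration: a_eff = 5.292 − 9.8·sin 6.8° = 5.292 − 1.160 = 4.132 m/s².
Braking distance = v²/(2a) = 21.0109² / (2 × 4.132) = 441.458 / 8.264 = 53.419 m.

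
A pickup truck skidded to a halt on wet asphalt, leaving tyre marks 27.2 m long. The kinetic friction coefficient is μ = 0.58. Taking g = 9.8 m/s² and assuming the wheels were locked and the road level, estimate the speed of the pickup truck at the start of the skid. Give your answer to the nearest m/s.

Initial speed ≈ 18 m/s

Deceleration a = μg = 0.58 × 9.8 = 5.684 m/s².
v = √(2a·d) = √(2 × 5.684 × 27.2) = √309.210 = 17.5844 m/s.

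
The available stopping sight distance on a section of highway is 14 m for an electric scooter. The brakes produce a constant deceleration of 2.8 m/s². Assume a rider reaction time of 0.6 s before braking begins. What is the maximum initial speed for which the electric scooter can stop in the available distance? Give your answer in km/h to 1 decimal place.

Stopping distance: v·t_r + v²/(2a) = 14 with t_r = 0.6 s and a = 2.800 m/s².
So v² + 3.360 v − 78.40 = 0.
Positive root: v = −a·t_r + √((a·t_r)² + 2a·d) = −1.680 + √(2.822 + 78.40) = 7.3323 m/s.
7.3323 m/s × 3.6 = 26.396 km/h.

Maximum speed ≈ 26.4 km/h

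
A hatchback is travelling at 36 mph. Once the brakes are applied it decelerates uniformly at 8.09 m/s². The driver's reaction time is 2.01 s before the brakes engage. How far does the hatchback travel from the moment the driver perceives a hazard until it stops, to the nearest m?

Total stopping distance ≈ 48 m

36 mph × 0.44704 = 16.0934 m/s.
Reaction distance = v·t_r = 16.0934 × 2.01 = 32.348 m.
Braking distance = v²/(2a) = 16.0934² / (2 × 8.090) = 258.998 / 16.180 = 16.007 m.
Total = 32.348 + 16.007 = 48.355 m.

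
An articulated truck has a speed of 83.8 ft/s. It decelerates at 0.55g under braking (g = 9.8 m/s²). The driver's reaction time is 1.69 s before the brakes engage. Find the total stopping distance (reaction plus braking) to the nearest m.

83.8 ft/s × 0.3048 = 25.5422 m/s.
a = 0.55 × 9.8 = 5.390 m/s².
Reaction distance = v·t_r = 25.5422 × 1.69 = 43.166 m.
Braking distance = v²/(2a) = 25.5422² / (2 × 5.390) = 652.404 / 10.780 = 60.520 m.
Total = 43.166 + 60.520 = 103.686 m.

Total stopping distance ≈ 104 m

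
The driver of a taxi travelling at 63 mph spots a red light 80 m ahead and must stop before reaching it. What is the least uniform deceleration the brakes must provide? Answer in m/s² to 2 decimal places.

63 mph × 0.44704 = 28.1635 m/s.
v² = 2a·d ⇒ a = v²/(2d) = 28.1635² / (2 × 80.000) = 793.183 / 160.000 = 4.9574 m/s².

Required deceleration ≈ 4.96 m/s²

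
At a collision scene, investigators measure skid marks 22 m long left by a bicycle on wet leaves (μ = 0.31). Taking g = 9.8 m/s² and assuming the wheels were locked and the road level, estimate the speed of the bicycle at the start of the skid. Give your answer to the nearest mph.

Deceleration a = μg = 0.31 × 9.8 = 3.038 m/s².
v = √(2a·d) = √(2 × 3.038 × 22) = √133.672 = 11.5617 m/s.
= 11.5617 ÷ 0.44704 = 25.863 mph.

Initial speed ≈ 26 mph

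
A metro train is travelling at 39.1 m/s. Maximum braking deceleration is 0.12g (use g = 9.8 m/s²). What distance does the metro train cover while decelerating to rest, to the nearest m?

a = 0.12 × 9.8 = 1.176 m/s².
Braking distance = v²/(2a) = 39.1000² / (2 × 1.176) = 1528.810 / 2.352 = 650.004 m.

Braking distance ≈ 650 m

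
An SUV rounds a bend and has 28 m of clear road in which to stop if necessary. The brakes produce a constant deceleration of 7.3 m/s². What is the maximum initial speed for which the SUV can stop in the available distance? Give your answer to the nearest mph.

v²/(2a) = d ⇒ v = √(2 × 7.300 × 28) = √408.80 = 20.2188 m/s.
20.2188 m/s ÷ 0.44704 = 45.228 mph.

Maximum speed ≈ 45 mph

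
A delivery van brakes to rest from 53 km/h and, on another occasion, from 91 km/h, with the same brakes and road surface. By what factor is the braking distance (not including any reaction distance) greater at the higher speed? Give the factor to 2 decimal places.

Factor ≈ 2.95

Braking distance d = v²/(2a), so with a fixed, d ∝ v².
Factor = (91/53)² = 1.7170² = 2.9481.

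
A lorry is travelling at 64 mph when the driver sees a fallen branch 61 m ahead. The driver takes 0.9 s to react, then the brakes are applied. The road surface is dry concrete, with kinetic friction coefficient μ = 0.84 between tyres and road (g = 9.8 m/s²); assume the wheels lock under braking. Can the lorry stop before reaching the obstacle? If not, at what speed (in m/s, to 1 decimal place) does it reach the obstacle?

No — it strikes the obstacle at 15.4 m/s

64 mph × 0.44704 = 28.6106 m/s.
a = μg = 0.84 × 9.8 = 8.232 m/s².
Reaction distance = 28.6106 × 0.9 = 25.750 m.
Braking distance needed to stop: v²/(2a) = 818.566 / 16.464 = 49.719 m, so total needed = 25.750 + 49.719 = 75.469 m > 61 m — it cannot stop.
Distance remaining when braking begins: 61 − 25.750 = 35.250 m.
v² = v₀² − 2a·d = 818.566 − 2 × 8.232 × 35.250 = 238.210 m²/s².
v = √238.210 = 15.434 m/s.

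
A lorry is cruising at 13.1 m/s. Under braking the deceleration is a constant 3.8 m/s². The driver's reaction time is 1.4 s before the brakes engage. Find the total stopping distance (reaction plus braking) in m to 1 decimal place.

Reaction distance = v·t_r = 13.1000 × 1.4 = 18.340 m.
Braking distance = v²/(2a) = 13.1000² / (2 × 3.800) = 171.610 / 7.600 = 22.580 m.
Total = 18.340 + 22.580 = 40.920 m.

Total stopping distance ≈ 40.9 m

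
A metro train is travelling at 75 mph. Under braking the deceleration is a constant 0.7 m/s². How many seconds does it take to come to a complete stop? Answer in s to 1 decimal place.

Braking time ≈ 47.9 s

75 mph × 0.44704 = 33.5280 m/s.
Braking time = v/a = 33.5280 / 0.700 = 47.897 s.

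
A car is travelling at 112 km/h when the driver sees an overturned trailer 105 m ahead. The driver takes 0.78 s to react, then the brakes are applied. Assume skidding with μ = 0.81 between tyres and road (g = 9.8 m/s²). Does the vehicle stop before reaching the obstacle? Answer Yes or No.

112 km/h ÷ 3.6 = 31.1111 m/s.
a = μg = 0.81 × 9.8 = 7.938 m/s².
Reaction distance = 31.1111 × 0.78 = 24.267 m.
Braking distance = v²/(2a) = 967.901 / 15.876 = 60.966 m.
Total stopping distance = 24.267 + 60.966 = 85.233 m, vs 105 m available — it stops with 105 − 85.233 = 19.767 m to spare.

Yes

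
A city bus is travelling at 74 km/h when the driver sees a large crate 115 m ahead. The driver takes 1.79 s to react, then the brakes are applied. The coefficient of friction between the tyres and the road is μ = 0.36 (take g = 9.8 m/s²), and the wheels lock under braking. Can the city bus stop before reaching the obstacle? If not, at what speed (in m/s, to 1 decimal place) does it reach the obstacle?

Yes — it stops about 18.3 m short of the obstacle, so it never reaches it

74 km/h ÷ 3.6 = 20.5556 m/s.
a = μg = 0.36 × 9.8 = 3.528 m/s².
Reaction distance = 20.5556 × 1.79 = 36.795 m.
Braking distance = v²/(2a) = 422.533 / 7.056 = 59.883 m.
Total stopping distance = 36.795 + 59.883 = 96.678 m, vs 115 m available — it stops with 115 − 96.678 = 18.322 m to spare.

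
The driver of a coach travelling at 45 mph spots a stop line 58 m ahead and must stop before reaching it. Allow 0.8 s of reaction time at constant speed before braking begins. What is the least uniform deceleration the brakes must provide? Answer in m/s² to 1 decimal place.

45 mph × 0.44704 = 20.1168 m/s.
Distance covered during reaction = 20.1168 × 0.8 = 16.093 m.
Distance available for braking: 58 − 16.093 = 41.907 m.
v² = 2a·d ⇒ a = v²/(2d) = 20.1168² / (2 × 41.907) = 404.686 / 83.814 = 4.8284 m/s².

Required deceleration ≈ 4.8 m/s²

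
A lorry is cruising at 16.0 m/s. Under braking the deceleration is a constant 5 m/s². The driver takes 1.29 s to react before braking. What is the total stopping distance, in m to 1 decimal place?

Total stopping distance ≈ 46.2 m

Reaction distance = v·t_r = 16.0000 × 1.29 = 20.640 m.
Braking distance = v²/(2a) = 16.0000² / (2 × 5.000) = 256.000 / 10.000 = 25.600 m.
Total = 20.640 + 25.600 = 46.240 m.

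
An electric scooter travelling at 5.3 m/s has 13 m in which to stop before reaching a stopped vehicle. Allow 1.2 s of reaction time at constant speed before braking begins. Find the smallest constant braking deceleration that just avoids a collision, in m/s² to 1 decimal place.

Required deceleration ≈ 2.1 m/s²

Distance covered during reaction = 5.3000 × 1.2 = 6.360 m.
Distance available for braking: 13 − 6.360 = 6.640 m.
v² = 2a·d ⇒ a = v²/(2d) = 5.3000² / (2 × 6.640) = 28.090 / 13.280 = 2.1152 m/s².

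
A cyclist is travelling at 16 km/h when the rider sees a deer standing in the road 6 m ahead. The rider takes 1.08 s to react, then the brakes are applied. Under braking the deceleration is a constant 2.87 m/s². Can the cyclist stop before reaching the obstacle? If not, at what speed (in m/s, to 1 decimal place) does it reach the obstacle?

16 km/h ÷ 3.6 = 4.4444 m/s.
Reaction distance = 4.4444 × 1.08 = 4.800 m.
Braking distance needed to stop: v²/(2a) = 19.753 / 5.740 = 3.441 m, so total needed = 4.800 + 3.441 = 8.241 m > 6 m — it cannot stop.
Distance remaining when braking begins: 6 − 4.800 = 1.200 m.
v² = v₀² − 2a·d = 19.753 − 2 × 2.870 × 1.200 = 12.865 m²/s².
v = √12.865 = 3.587 m/s.

No — it strikes the obstacle at 3.6 m/s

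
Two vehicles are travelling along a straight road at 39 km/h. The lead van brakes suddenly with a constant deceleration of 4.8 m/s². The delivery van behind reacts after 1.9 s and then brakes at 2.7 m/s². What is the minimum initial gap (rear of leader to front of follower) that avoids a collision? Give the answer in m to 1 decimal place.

Minimum gap ≈ 30.1 m

39 km/h ÷ 3.6 = 10.8333 m/s.
Leader travels v²/(2a_L) = 117.360 / 9.600 = 12.225 m before stopping.
Follower covers v·t_r = 10.8333 × 1.9 = 20.583 m while reacting, then v²/(2a_F) = 117.360 / 5.400 = 21.733 m while braking, for a total of 20.583 + 21.733 = 42.316 m.
Since a_F ≤ a_L and the follower starts braking later, the follower is never slower than the leader, so the closest approach is when both have stopped.
Minimum gap = 42.316 − 12.225 = 30.091 m.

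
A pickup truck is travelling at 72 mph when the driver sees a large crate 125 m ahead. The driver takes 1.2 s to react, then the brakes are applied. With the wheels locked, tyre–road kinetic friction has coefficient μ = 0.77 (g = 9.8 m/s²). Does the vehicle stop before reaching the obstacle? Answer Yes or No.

72 mph × 0.44704 = 32.1869 m/s.
a = μg = 0.77 × 9.8 = 7.546 m/s².
Reaction distance = 32.1869 × 1.2 = 38.624 m.
Braking distance = v²/(2a) = 1035.997 / 15.092 = 68.645 m.
Total stopping distance = 38.624 + 68.645 = 107.269 m, vs 125 m available — it stops with 125 − 107.269 = 17.731 m to spare.

Yes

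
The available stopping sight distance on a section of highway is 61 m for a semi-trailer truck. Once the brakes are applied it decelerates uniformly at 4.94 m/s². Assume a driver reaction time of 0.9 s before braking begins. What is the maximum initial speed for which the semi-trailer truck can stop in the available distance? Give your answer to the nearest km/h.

Maximum speed ≈ 74 km/h

Stopping distance: v·t_r + v²/(2a) = 61 with t_r = 0.9 s and a = 4.940 m/s².
So v² + 8.892 v − 602.68 = 0.
Positive root: v = −a·t_r + √((a·t_r)² + 2a·d) = −4.446 + √(19.767 + 602.68) = 20.5029 m/s.
20.5029 m/s × 3.6 = 73.810 km/h.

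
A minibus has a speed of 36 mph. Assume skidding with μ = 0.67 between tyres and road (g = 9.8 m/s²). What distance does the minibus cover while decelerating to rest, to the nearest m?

36 mph × 0.44704 = 16.0934 m/s.
a = μg = 0.67 × 9.8 = 6.566 m/s².
Braking distance = v²/(2a) = 16.0934² / (2 × 6.566) = 258.998 / 13.132 = 19.723 m.

Braking distance ≈ 20 m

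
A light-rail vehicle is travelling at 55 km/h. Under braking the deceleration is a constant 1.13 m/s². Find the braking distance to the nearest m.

Braking distance ≈ 103 m

55 km/h ÷ 3.6 = 15.2778 m/s.
Braking distance = v²/(2a) = 15.2778² / (2 × 1.130) = 233.411 / 2.260 = 103.279 m.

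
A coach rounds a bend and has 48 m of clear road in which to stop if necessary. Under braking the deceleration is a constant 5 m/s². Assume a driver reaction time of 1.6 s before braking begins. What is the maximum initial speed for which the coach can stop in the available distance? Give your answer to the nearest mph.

Maximum speed ≈ 34 mph

Stopping distance: v·t_r + v²/(2a) = 48 with t_r = 1.6 s and a = 5.000 m/s².
So v² + 16.000 v − 480.00 = 0.
Positive root: v = −a·t_r + √((a·t_r)² + 2a·d) = −8.000 + √(64.000 + 480.00) = 15.3238 m/s.
15.3238 m/s ÷ 0.44704 = 34.278 mph.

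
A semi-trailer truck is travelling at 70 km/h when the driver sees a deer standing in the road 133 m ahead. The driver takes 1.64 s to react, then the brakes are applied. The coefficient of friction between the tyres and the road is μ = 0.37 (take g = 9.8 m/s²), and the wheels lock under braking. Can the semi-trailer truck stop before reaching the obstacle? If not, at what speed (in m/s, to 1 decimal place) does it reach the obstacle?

70 km/h ÷ 3.6 = 19.4444 m/s.
a = μg = 0.37 × 9.8 = 3.626 m/s².
Reaction distance = 19.4444 × 1.64 = 31.889 m.
Braking distance = v²/(2a) = 378.085 / 7.252 = 52.135 m.
Total stopping distance = 31.889 + 52.135 = 84.024 m, vs 133 m available — it stops with 133 − 84.024 = 48.976 m to spare.

Yes — it stops about 49.0 m short of the obstacle, so it never reaches it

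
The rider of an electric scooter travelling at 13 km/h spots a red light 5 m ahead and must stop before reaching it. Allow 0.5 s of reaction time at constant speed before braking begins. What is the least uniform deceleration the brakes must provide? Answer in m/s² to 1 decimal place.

13 km/h ÷ 3.6 = 3.6111 m/s.
Distance covered during reaction = 3.6111 × 0.5 = 1.806 m.
Distance available for braking: 5 − 1.806 = 3.194 m.
v² = 2a·d ⇒ a = v²/(2d) = 3.6111² / (2 × 3.194) = 13.040 / 6.388 = 2.0413 m/s².

Required deceleration ≈ 2.0 m/s²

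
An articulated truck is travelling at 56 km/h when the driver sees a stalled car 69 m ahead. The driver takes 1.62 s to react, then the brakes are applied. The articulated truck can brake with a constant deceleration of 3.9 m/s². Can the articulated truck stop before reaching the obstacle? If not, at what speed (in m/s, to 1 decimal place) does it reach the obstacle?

Yes — it stops about 12.8 m short of the obstacle, so it never reaches it

56 km/h ÷ 3.6 = 15.5556 m/s.
Reaction distance = 15.5556 × 1.62 = 25.200 m.
Braking distance = v²/(2a) = 241.977 / 7.800 = 31.023 m.
Total stopping distance = 25.200 + 31.023 = 56.223 m, vs 69 m available — it stops with 69 − 56.223 = 12.777 m to spare.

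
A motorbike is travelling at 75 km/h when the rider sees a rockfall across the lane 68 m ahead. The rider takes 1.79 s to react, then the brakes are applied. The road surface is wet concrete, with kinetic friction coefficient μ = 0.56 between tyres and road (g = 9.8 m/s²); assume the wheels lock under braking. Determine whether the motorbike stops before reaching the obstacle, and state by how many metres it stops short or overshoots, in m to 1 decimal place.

No — it overshoots by 8.8 m

75 km/h ÷ 3.6 = 20.8333 m/s.
a = μg = 0.56 × 9.8 = 5.488 m/s².
Reaction distance = 20.8333 × 1.79 = 37.292 m.
Braking distance = v²/(2a) = 434.026 / 10.976 = 39.543 m.
Total stopping distance = 37.292 + 39.543 = 76.835 m, vs 68 m available — it cannot stop in time and overshoots by 76.835 − 68 = 8.835 m.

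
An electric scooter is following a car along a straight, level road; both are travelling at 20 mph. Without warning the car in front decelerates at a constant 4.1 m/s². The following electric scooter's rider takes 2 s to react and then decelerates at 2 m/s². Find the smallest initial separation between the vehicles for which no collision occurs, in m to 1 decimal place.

Minimum gap ≈ 28.1 m

20 mph × 0.44704 = 8.9408 m/s.
Leader travels v²/(2a_L) = 79.938 / 8.200 = 9.749 m before stopping.
Follower covers v·t_r = 8.9408 × 2 = 17.882 m while reacting, then v²/(2a_F) = 79.938 / 4.000 = 19.985 m while braking, for a total of 17.882 + 19.985 = 37.867 m.
Since a_F ≤ a_L and the follower starts braking later, the follower is never slower than the leader, so the closest approach is when both have stopped.
Minimum gap = 37.867 − 9.749 = 28.118 m.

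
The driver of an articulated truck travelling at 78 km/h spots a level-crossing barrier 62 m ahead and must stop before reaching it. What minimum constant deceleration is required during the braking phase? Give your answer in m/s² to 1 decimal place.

Required deceleration ≈ 3.8 m/s²

78 km/h ÷ 3.6 = 21.6667 m/s.
v² = 2a·d ⇒ a = v²/(2d) = 21.6667² / (2 × 62.000) = 469.446 / 124.000 = 3.7859 m/s².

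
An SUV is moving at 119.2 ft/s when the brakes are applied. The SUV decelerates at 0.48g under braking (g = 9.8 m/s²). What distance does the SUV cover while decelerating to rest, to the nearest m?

119.2 ft/s × 0.3048 = 36.3322 m/s.
a = 0.48 × 9.8 = 4.704 m/s².
Braking distance = v²/(2a) = 36.3322² / (2 × 4.704) = 1320.029 / 9.408 = 140.309 m.

Braking distance ≈ 140 m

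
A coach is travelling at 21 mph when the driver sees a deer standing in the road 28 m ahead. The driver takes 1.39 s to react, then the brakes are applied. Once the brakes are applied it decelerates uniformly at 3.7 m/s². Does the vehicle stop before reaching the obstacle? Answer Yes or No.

21 mph × 0.44704 = 9.3878 m/s.
Reaction distance = 9.3878 × 1.39 = 13.049 m.
Braking distance = v²/(2a) = 88.131 / 7.400 = 11.910 m.
Total stopping distance = 13.049 + 11.910 = 24.959 m, vs 28 m available — it stops with 28 − 24.959 = 3.041 m to spare.

Yes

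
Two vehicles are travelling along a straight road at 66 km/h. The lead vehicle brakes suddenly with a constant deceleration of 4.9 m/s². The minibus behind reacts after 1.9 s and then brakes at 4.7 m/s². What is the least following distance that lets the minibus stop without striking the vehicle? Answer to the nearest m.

66 km/h ÷ 3.6 = 18.3333 m/s.
Leader travels v²/(2a_L) = 336.110 / 9.800 = 34.297 m before stopping.
Follower covers v·t_r = 18.3333 × 1.9 = 34.833 m while reacting, then v²/(2a_F) = 336.110 / 9.400 = 35.756 m while braking, for a total of 34.833 + 35.756 = 70.589 m.
Since a_F ≤ a_L and the follower starts braking later, the follower is never slower than the leader, so the closest approach is when both have stopped.
Minimum gap = 70.589 − 34.297 = 36.292 m.

Minimum gap ≈ 36 m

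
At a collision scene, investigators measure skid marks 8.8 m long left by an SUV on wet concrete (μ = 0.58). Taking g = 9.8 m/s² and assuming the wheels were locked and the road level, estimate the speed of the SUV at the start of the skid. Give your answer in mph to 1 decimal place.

Initial speed ≈ 22.4 mph

Deceleration a = μg = 0.58 × 9.8 = 5.684 m/s².
v = √(2a·d) = √(2 × 5.684 × 8.8) = √100.038 = 10.0019 m/s.
= 10.0019 ÷ 0.44704 = 22.374 mph.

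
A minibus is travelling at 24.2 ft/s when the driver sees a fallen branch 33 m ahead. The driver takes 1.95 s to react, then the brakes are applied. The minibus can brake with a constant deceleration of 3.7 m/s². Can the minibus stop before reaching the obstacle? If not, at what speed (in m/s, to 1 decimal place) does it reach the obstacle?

24.2 ft/s × 0.3048 = 7.3762 m/s.
Reaction distance = 7.3762 × 1.95 = 14.384 m.
Braking distance = v²/(2a) = 54.408 / 7.400 = 7.352 m.
Total stopping distance = 14.384 + 7.352 = 21.736 m, vs 33 m available — it stops with 33 − 21.736 = 11.264 m to spare.

Yes — it stops about 11.3 m short of the obstacle, so it never reaches it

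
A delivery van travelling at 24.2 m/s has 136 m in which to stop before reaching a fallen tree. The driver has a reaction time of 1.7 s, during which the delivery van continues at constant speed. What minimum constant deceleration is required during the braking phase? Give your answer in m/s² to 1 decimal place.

Required deceleration ≈ 3.1 m/s²

Distance covered during reaction = 24.2000 × 1.7 = 41.140 m.
Distance available for braking: 136 − 41.140 = 94.860 m.
v² = 2a·d ⇒ a = v²/(2d) = 24.2000² / (2 × 94.860) = 585.640 / 189.720 = 3.0869 m/s².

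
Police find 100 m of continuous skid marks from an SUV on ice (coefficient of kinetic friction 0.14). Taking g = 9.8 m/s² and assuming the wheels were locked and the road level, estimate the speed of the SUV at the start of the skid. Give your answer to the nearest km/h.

Deceleration a = μg = 0.14 × 9.8 = 1.372 m/s².
v = √(2a·d) = √(2 × 1.372 × 100) = √274.400 = 16.5650 m/s.
= 16.5650 × 3.6 = 59.634 km/h.

Initial speed ≈ 60 km/h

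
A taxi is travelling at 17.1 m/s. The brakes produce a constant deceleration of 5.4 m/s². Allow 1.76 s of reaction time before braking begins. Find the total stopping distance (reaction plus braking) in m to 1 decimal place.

Reaction distance = v·t_r = 17.1000 × 1.76 = 30.096 m.
Braking distance = v²/(2a) = 17.1000² / (2 × 5.400) = 292.410 / 10.800 = 27.075 m.
Total = 30.096 + 27.075 = 57.171 m.

Total stopping distance ≈ 57.2 m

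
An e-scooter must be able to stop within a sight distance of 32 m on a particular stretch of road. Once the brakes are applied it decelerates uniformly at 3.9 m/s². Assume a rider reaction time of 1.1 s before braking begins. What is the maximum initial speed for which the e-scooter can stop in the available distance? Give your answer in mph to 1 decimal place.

Stopping distance: v·t_r + v²/(2a) = 32 with t_r = 1.1 s and a = 3.900 m/s².
So v² + 8.580 v − 249.60 = 0.
Positive root: v = −a·t_r + √((a·t_r)² + 2a·d) = −4.290 + √(18.404 + 249.60) = 12.0808 m/s.
12.0808 m/s ÷ 0.44704 = 27.024 mph.

Maximum speed ≈ 27.0 mph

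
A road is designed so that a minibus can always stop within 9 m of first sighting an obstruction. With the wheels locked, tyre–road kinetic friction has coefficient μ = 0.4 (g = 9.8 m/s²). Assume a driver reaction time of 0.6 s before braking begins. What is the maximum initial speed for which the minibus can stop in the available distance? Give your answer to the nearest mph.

a = μg = 0.4 × 9.8 = 3.920 m/s².
Stopping distance: v·t_r + v²/(2a) = 9 with t_r = 0.6 s and a = 3.920 m/s².
So v² + 4.704 v − 70.56 = 0.
Positive root: v = −a·t_r + √((a·t_r)² + 2a·d) = −2.352 + √(5.532 + 70.56) = 6.3711 m/s.
6.3711 m/s ÷ 0.44704 = 14.252 mph.

Maximum speed ≈ 14 mph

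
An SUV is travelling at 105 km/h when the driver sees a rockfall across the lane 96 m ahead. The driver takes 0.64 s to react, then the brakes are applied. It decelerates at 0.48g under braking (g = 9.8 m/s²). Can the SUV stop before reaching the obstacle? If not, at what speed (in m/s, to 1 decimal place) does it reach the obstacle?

105 km/h ÷ 3.6 = 29.1667 m/s.
a = 0.48 × 9.8 = 4.704 m/s².
Reaction distance = 29.1667 × 0.64 = 18.667 m.
Braking distance needed to stop: v²/(2a) = 850.696 / 9.408 = 90.423 m, so total needed = 18.667 + 90.423 = 109.090 m > 96 m — it cannot stop.
Distance remaining when braking begins: 96 − 18.667 = 77.333 m.
v² = v₀² − 2a·d = 850.696 − 2 × 4.704 × 77.333 = 123.147 m²/s².
v = √123.147 = 11.097 m/s.

No — it strikes the obstacle at 11.1 m/s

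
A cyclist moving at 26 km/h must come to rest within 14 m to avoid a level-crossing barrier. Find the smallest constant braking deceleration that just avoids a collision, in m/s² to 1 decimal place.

26 km/h ÷ 3.6 = 7.2222 m/s.
v² = 2a·d ⇒ a = v²/(2d) = 7.2222² / (2 × 14.000) = 52.160 / 28.000 = 1.8629 m/s².

Required deceleration ≈ 1.9 m/s²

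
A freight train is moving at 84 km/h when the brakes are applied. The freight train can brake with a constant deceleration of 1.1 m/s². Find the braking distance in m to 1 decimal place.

84 km/h ÷ 3.6 = 23.3333 m/s.
Braking distance = v²/(2a) = 23.3333² / (2 × 1.100) = 544.443 / 2.200 = 247.474 m.

Braking distance ≈ 247.5 m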